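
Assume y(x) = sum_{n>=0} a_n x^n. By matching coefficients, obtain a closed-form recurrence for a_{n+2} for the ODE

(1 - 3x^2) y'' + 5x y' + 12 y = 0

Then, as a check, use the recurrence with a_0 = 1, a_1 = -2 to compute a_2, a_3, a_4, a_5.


Substitute y = sum_n a_n x^n.
(1 - 3 x^2) y'' contributes (n+2)(n+1) a_{n+2} - 3 n(n-1) a_n at x^n.
5 x y'(x) contributes 5 n a_n at x^n.
12 y(x) contributes 12 a_n at x^n.
Matching x^n: (n+2)(n+1) a_{n+2} + (-3 n(n-1) + 5 n + 12) a_n = 0.
Thus a_{n+2} = (3 n(n-1) - 5 n - 12) / ((n+1)(n+2)) * a_n.

Check with a_0 = 1, a_1 = -2 (apply the recurrence for n = 0, 1, 2, 3): a_0 = 1, a_1 = -2, a_2 = -6, a_3 = 17/3, a_4 = 8, a_5 = -51/20.

a_(n+2) = (3 n(n-1) - 5 n - 12) / ((n+1)(n+2)) * a_n; check: a_0 = 1, a_1 = -2, a_2 = -6, a_3 = 17/3, a_4 = 8, a_5 = -51/20


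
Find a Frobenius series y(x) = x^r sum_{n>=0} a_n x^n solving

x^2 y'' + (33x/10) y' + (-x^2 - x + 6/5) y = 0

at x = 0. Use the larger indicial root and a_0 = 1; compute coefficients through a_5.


Write in Frobenius form y'' + (p(x)/x) y' + (q(x)/x^2) y = 0:
  p(x) = 33/10,  q(x) = -x^2 - x + 6/5.
Indicial equation: r(r-1) + (33/10) r + (6/5) = 0 -> roots r_1 = -4/5, r_2 = -3/2.
Take r = r_1 = -4/5. Let y(x) = x^r sum_{n>=0} a_n x^n with a_0 = 1.
Substitute y = x^r sum a_n x^n and match x^{r+n}. The recurrence is
  D(n) a_n - 1 a_{n-1} - 1 a_{n-2} = 0,  where D(n) = (r+n)(r+n-1) + (33/10)(r+n) + (6/5).
  a_n = [1 a_{n-1} + 1 a_{n-2}] / D(n).
Since the indicial polynomial factors as (r - r_1)(r - r_2), D(n) = (r_1 + n - r_1)(r_1 + n - r_2) = n(n + 7/10).
Evaluating step by step (a_0 = 1):
  n = 1: D(1) = 1(1 + 7/10) = 17/10; numerator = 1(1) = 1; a_1 = (1)/(17/10) = 10/17
  n = 2: D(2) = 2(2 + 7/10) = 27/5; numerator = 1(10/17) + 1(1) = 27/17; a_2 = (27/17)/(27/5) = 5/17
  n = 3: D(3) = 3(3 + 7/10) = 111/10; numerator = 1(5/17) + 1(10/17) = 15/17; a_3 = (15/17)/(111/10) = 50/629
  n = 4: D(4) = 4(4 + 7/10) = 94/5; numerator = 1(50/629) + 1(5/17) = 235/629; a_4 = (235/629)/(94/5) = 25/1258
  n = 5: D(5) = 5(5 + 7/10) = 57/2; numerator = 1(25/1258) + 1(50/629) = 125/1258; a_5 = (125/1258)/(57/2) = 125/35853

r = -4/5; a_0 = 1; a_1 = 10/17; a_2 = 5/17; a_3 = 50/629; a_4 = 25/1258; a_5 = 125/35853


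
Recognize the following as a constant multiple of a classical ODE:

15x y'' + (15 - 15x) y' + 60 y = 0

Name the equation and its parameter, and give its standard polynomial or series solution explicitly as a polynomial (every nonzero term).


All three coefficients share the factor 15; dividing through by 15 gives  x y'' + (1 - x) y' + 4 y = 0.
This matches the Laguerre equation x y'' + (1 - x) y' + n y = 0 with n = 4; the polynomial solution is L_4(x).
With y = sum_k a_k x^k, matching x^k gives (k+1)k a_{k+1} + (k+1) a_{k+1} - k a_k + n a_k = 0, i.e. (k+1)^2 a_{k+1} = (k - n) a_k = (k - 4) a_k. The right side vanishes at k = 4, so the series terminates at degree 4.
Standard normalization L_n(0) = 1 gives a_0 = 1. Work upward with a_{k+1} = (k - 4) a_k / (k+1)^2:
  a_1 = (0 - 4)(1) / 1^2 = -4/1 = -4
  a_2 = (1 - 4)(-4) / 2^2 = 12/4 = 3
  a_3 = (2 - 4)(3) / 3^2 = -6/9 = -2/3
  a_4 = (3 - 4)(-2/3) / 4^2 = (2/3)/16 = 1/24
Hence L_4(x) = x^4/24 - 2 x^3/3 + 3 x^2 - 4 x + 1.

L_4(x); series = x^4/24 - 2 x^3/3 + 3 x^2 - 4 x + 1


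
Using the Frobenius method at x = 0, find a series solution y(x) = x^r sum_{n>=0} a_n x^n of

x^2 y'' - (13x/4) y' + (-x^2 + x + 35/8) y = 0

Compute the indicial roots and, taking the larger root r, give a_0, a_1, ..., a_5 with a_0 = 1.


Write in Frobenius form y'' + (p(x)/x) y' + (q(x)/x^2) y = 0:
  p(x) = -13/4,  q(x) = -x^2 + x + 35/8.
Indicial equation: r(r-1) + (-13/4) r + (35/8) = 0 -> roots r_1 = 5/2, r_2 = 7/4.
Take r = r_1 = 5/2. Let y(x) = x^r sum_{n>=0} a_n x^n with a_0 = 1.
Substitute y = x^r sum a_n x^n and match x^{r+n}. The recurrence is
  D(n) a_n + 1 a_{n-1} - 1 a_{n-2} = 0,  where D(n) = (r+n)(r+n-1) + (-13/4)(r+n) + (35/8).
  a_n = [-1 a_{n-1} + 1 a_{n-2}] / D(n).
Since the indicial polynomial factors as (r - r_1)(r - r_2), D(n) = (r_1 + n - r_1)(r_1 + n - r_2) = n(n + 3/4).
Evaluating step by step (a_0 = 1):
  n = 1: D(1) = 1(1 + 3/4) = 7/4; numerator = -1(1) = -1; a_1 = (-1)/(7/4) = -4/7
  n = 2: D(2) = 2(2 + 3/4) = 11/2; numerator = -1(-4/7) + 1(1) = 11/7; a_2 = (11/7)/(11/2) = 2/7
  n = 3: D(3) = 3(3 + 3/4) = 45/4; numerator = -1(2/7) + 1(-4/7) = -6/7; a_3 = (-6/7)/(45/4) = -8/105
  n = 4: D(4) = 4(4 + 3/4) = 19; numerator = -1(-8/105) + 1(2/7) = 38/105; a_4 = (38/105)/(19) = 2/105
  n = 5: D(5) = 5(5 + 3/4) = 115/4; numerator = -1(2/105) + 1(-8/105) = -2/21; a_5 = (-2/21)/(115/4) = -8/2415

r = 5/2; a_0 = 1; a_1 = -4/7; a_2 = 2/7; a_3 = -8/105; a_4 = 2/105; a_5 = -8/2415


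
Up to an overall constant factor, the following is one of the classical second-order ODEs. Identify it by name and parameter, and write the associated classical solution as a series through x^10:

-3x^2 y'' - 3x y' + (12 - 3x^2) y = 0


All three coefficients share the factor -3; dividing through by -3 gives  x^2 y'' + x y' + (x^2 - 4) y = 0.
This matches the Bessel equation x^2 y'' + x y' + (x^2 - nu^2) y = 0 with nu^2 = 4, so nu = 2; the solution bounded at x = 0 is J_2(x).
Frobenius at x = 0: indicial roots ±nu; for r = nu the recurrence k(k + 2nu) c_k = -c_{k-2} gives the standard series J_nu(x) = sum_{k>=0} (-1)^k / (k! (k+nu)!) (x/2)^(2k+nu). Evaluate the first 5 terms:
  k = 0: (-1)^0 / (0! * 2! * 2^2) x^2 = 1/(1*2*4) x^2 = (1/8) x^2
  k = 1: (-1)^1 / (1! * 3! * 2^4) x^4 = -1/(1*6*16) x^4 = (-1/96) x^4
  k = 2: (-1)^2 / (2! * 4! * 2^6) x^6 = 1/(2*24*64) x^6 = (1/3072) x^6
  k = 3: (-1)^3 / (3! * 5! * 2^8) x^8 = -1/(6*120*256) x^8 = (-1/184320) x^8
  k = 4: (-1)^4 / (4! * 6! * 2^10) x^10 = 1/(24*720*1024) x^10 = (1/17694720) x^10
Hence J_2(x) = x^10/17694720 - x^8/184320 + x^6/3072 - x^4/96 + x^2/8 + ....

J_2(x); series = x^10/17694720 - x^8/184320 + x^6/3072 - x^4/96 + x^2/8


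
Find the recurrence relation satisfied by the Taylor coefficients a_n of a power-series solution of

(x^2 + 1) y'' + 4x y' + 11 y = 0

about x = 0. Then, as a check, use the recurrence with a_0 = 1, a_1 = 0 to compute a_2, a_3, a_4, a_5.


Substitute y = sum_n a_n x^n.
(1 + 1 x^2) y'' contributes (n+2)(n+1) a_{n+2} + n(n-1) a_n at x^n.
4 x y'(x) contributes 4 n a_n at x^n.
11 y(x) contributes 11 a_n at x^n.
Matching x^n: (n+2)(n+1) a_{n+2} + (n(n-1) + 4 n + 11) a_n = 0.
Thus a_{n+2} = (-n(n-1) - 4 n - 11) / ((n+1)(n+2)) * a_n.

Check with a_0 = 1, a_1 = 0 (apply the recurrence for n = 0, 1, 2, 3): a_0 = 1, a_1 = 0, a_2 = -11/2, a_3 = 0, a_4 = 77/8, a_5 = 0.

a_(n+2) = (-n(n-1) - 4 n - 11) / ((n+1)(n+2)) * a_n; check: a_0 = 1, a_1 = 0, a_2 = -11/2, a_3 = 0, a_4 = 77/8, a_5 = 0


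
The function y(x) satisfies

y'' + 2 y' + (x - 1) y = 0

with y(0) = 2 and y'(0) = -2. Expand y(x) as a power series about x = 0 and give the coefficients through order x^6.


Ansatz: y(x) = sum_{n>=0} a_n x^n, so y'(x) = sum_{n>=1} n a_n x^(n-1) and y''(x) = sum_{n>=2} n(n-1) a_n x^(n-2).
Substitute into P(x) y'' + Q(x) y' + R(x) y = 0 with P(x) = 1, Q(x) = 2, R(x) = x - 1, and match powers of x.
Initial conditions: a_0 = 2, a_1 = -2.
Setting the coefficient of each power of x to zero and solving order by order (substituting the coefficients already found):
  x^0: 2 a_2 + 2 a_1 - a_0 = 0  ->  2 a_2 = -2 a_1 + a_0 = 6  ->  a_2 = 3
  x^1: 6 a_3 + 4 a_2 - a_1 + a_0 = 0  ->  6 a_3 = -4 a_2 + a_1 - a_0 = -16  ->  a_3 = -8/3
  x^2: 12 a_4 + 6 a_3 - a_2 + a_1 = 0  ->  12 a_4 = -6 a_3 + a_2 - a_1 = 21  ->  a_4 = 7/4
  x^3: 20 a_5 + 8 a_4 - a_3 + a_2 = 0  ->  20 a_5 = -8 a_4 + a_3 - a_2 = -59/3  ->  a_5 = -59/60
  x^4: 30 a_6 + 10 a_5 - a_4 + a_3 = 0  ->  30 a_6 = -10 a_5 + a_4 - a_3 = 57/4  ->  a_6 = 19/40
Truncated series: y(x) = 2 - 2 x + 3 x^2 - (8/3) x^3 + (7/4) x^4 - (59/60) x^5 + (19/40) x^6 + O(x^7).

a_0 = 2; a_1 = -2; a_2 = 3; a_3 = -8/3; a_4 = 7/4; a_5 = -59/60; a_6 = 19/40


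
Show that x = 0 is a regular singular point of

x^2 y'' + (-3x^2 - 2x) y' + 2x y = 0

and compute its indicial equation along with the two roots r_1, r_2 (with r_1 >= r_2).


Divide by x^2 to reach normal form y'' + P_1(x) y' + P_2(x) y = 0 with P_1(x) = -3 - 2/x and P_2(x) = 2/x.
x = 0 is a singular point because the y'-coefficient -3 - 2/x has a pole at x = 0 and the y-coefficient 2/x has a pole at x = 0.
It is a regular singular point because x P_1(x) = p(x) = -3x - 2 and x^2 P_2(x) = q(x) = 2x are polynomials, hence analytic at x = 0.
p(0) = -2,  q(0) = 0.
Indicial equation: r(r-1) + p(0) r + q(0) = 0, i.e. r^2 + (p(0) - 1) r + q(0) = 0, i.e. r^2 - 3 r = 0.
Discriminant: (-3)^2 - 4(0) = 9, so r = (3 ± 3)/2.
Solving: r_1 = 3, r_2 = 0.

indicial: r^2 - 3 r = 0; roots r_1 = 3, r_2 = 0


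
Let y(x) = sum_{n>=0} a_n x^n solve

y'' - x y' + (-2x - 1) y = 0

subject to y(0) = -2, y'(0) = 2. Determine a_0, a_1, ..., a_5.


Ansatz: y(x) = sum_{n>=0} a_n x^n, so y'(x) = sum_{n>=1} n a_n x^(n-1) and y''(x) = sum_{n>=2} n(n-1) a_n x^(n-2).
Substitute into P(x) y'' + Q(x) y' + R(x) y = 0 with P(x) = 1, Q(x) = -x, R(x) = -2x - 1, and match powers of x.
Initial conditions: a_0 = -2, a_1 = 2.
Setting the coefficient of each power of x to zero and solving order by order (substituting the coefficients already found):
  x^0: 2 a_2 - a_0 = 0  ->  2 a_2 = a_0 = -2  ->  a_2 = -1
  x^1: 6 a_3 - 2 a_1 - 2 a_0 = 0  ->  6 a_3 = 2 a_1 + 2 a_0 = 0  ->  a_3 = 0
  x^2: 12 a_4 - 3 a_2 - 2 a_1 = 0  ->  12 a_4 = 3 a_2 + 2 a_1 = 1  ->  a_4 = 1/12
  x^3: 20 a_5 - 4 a_3 - 2 a_2 = 0  ->  20 a_5 = 4 a_3 + 2 a_2 = -2  ->  a_5 = -1/10
Truncated series: y(x) = -2 + 2 x - x^2 + (1/12) x^4 - (1/10) x^5 + O(x^6).

a_0 = -2; a_1 = 2; a_2 = -1; a_3 = 0; a_4 = 1/12; a_5 = -1/10


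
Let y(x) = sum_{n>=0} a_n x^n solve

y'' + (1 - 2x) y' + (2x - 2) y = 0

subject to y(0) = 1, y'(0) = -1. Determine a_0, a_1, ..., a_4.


Ansatz: y(x) = sum_{n>=0} a_n x^n, so y'(x) = sum_{n>=1} n a_n x^(n-1) and y''(x) = sum_{n>=2} n(n-1) a_n x^(n-2).
Substitute into P(x) y'' + Q(x) y' + R(x) y = 0 with P(x) = 1, Q(x) = 1 - 2x, R(x) = 2x - 2, and match powers of x.
Initial conditions: a_0 = 1, a_1 = -1.
Setting the coefficient of each power of x to zero and solving order by order (substituting the coefficients already found):
  x^0: 2 a_2 + a_1 - 2 a_0 = 0  ->  2 a_2 = -a_1 + 2 a_0 = 3  ->  a_2 = 3/2
  x^1: 6 a_3 + 2 a_2 - 4 a_1 + 2 a_0 = 0  ->  6 a_3 = -2 a_2 + 4 a_1 - 2 a_0 = -9  ->  a_3 = -3/2
  x^2: 12 a_4 + 3 a_3 - 6 a_2 + 2 a_1 = 0  ->  12 a_4 = -3 a_3 + 6 a_2 - 2 a_1 = 31/2  ->  a_4 = 31/24
Truncated series: y(x) = 1 - x + (3/2) x^2 - (3/2) x^3 + (31/24) x^4 + O(x^5).

a_0 = 1; a_1 = -1; a_2 = 3/2; a_3 = -3/2; a_4 = 31/24


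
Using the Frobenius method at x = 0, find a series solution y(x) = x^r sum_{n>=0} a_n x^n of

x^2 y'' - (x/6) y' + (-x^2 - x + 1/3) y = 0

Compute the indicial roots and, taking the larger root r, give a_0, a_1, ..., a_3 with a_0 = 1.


Write in Frobenius form y'' + (p(x)/x) y' + (q(x)/x^2) y = 0:
  p(x) = -1/6,  q(x) = -x^2 - x + 1/3.
Indicial equation: r(r-1) + (-1/6) r + (1/3) = 0 -> roots r_1 = 2/3, r_2 = 1/2.
Take r = r_1 = 2/3. Let y(x) = x^r sum_{n>=0} a_n x^n with a_0 = 1.
Substitute y = x^r sum a_n x^n and match x^{r+n}. The recurrence is
  D(n) a_n - 1 a_{n-1} - 1 a_{n-2} = 0,  where D(n) = (r+n)(r+n-1) + (-1/6)(r+n) + (1/3).
  a_n = [1 a_{n-1} + 1 a_{n-2}] / D(n).
Since the indicial polynomial factors as (r - r_1)(r - r_2), D(n) = (r_1 + n - r_1)(r_1 + n - r_2) = n(n + 1/6).
Evaluating step by step (a_0 = 1):
  n = 1: D(1) = 1(1 + 1/6) = 7/6; numerator = 1(1) = 1; a_1 = (1)/(7/6) = 6/7
  n = 2: D(2) = 2(2 + 1/6) = 13/3; numerator = 1(6/7) + 1(1) = 13/7; a_2 = (13/7)/(13/3) = 3/7
  n = 3: D(3) = 3(3 + 1/6) = 19/2; numerator = 1(3/7) + 1(6/7) = 9/7; a_3 = (9/7)/(19/2) = 18/133

r = 2/3; a_0 = 1; a_1 = 6/7; a_2 = 3/7; a_3 = 18/133


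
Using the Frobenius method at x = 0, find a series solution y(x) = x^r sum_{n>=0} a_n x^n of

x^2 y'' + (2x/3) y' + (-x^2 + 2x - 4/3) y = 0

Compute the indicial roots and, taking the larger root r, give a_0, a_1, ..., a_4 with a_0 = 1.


Write in Frobenius form y'' + (p(x)/x) y' + (q(x)/x^2) y = 0:
  p(x) = 2/3,  q(x) = -x^2 + 2x - 4/3.
Indicial equation: r(r-1) + (2/3) r + (-4/3) = 0 -> roots r_1 = 4/3, r_2 = -1.
Take r = r_1 = 4/3. Let y(x) = x^r sum_{n>=0} a_n x^n with a_0 = 1.
Substitute y = x^r sum a_n x^n and match x^{r+n}. The recurrence is
  D(n) a_n + 2 a_{n-1} - 1 a_{n-2} = 0,  where D(n) = (r+n)(r+n-1) + (2/3)(r+n) + (-4/3).
  a_n = [-2 a_{n-1} + 1 a_{n-2}] / D(n).
Since the indicial polynomial factors as (r - r_1)(r - r_2), D(n) = (r_1 + n - r_1)(r_1 + n - r_2) = n(n + 7/3).
Evaluating step by step (a_0 = 1):
  n = 1: D(1) = 1(1 + 7/3) = 10/3; numerator = -2(1) = -2; a_1 = (-2)/(10/3) = -3/5
  n = 2: D(2) = 2(2 + 7/3) = 26/3; numerator = -2(-3/5) + 1(1) = 11/5; a_2 = (11/5)/(26/3) = 33/130
  n = 3: D(3) = 3(3 + 7/3) = 16; numerator = -2(33/130) + 1(-3/5) = -72/65; a_3 = (-72/65)/(16) = -9/130
  n = 4: D(4) = 4(4 + 7/3) = 76/3; numerator = -2(-9/130) + 1(33/130) = 51/130; a_4 = (51/130)/(76/3) = 153/9880

r = 4/3; a_0 = 1; a_1 = -3/5; a_2 = 33/130; a_3 = -9/130; a_4 = 153/9880


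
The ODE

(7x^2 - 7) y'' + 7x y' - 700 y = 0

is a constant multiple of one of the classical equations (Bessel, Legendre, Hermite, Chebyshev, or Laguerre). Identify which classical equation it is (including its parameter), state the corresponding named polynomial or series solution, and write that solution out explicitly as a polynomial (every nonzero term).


All three coefficients share the factor -7; dividing through by -7 gives  (1 - x^2) y'' - x y' + 100 y = 0.
This matches the Chebyshev equation (1 - x^2) y'' - x y' + n^2 y = 0 (note the -x y' term, not -2x y') with n^2 = 100, so n = 10; the polynomial solution is T_10(x).
With y = sum_k a_k x^k, matching x^k gives (k+2)(k+1) a_{k+2} = (k^2 - n^2) a_k = (k - 10)(k + 10) a_k. The right side vanishes at k = 10, so the series with the parity of 10 terminates at degree 10.
Standard normalization: leading coefficient of T_n is 2^(n-1), so a_10 = 2^9 = 512. Work downward with a_k = (k+1)(k+2) a_{k+2} / ((k - 10)(k + 10)):
  a_8 = (9)(10)(512) / ((8 - 10)(8 + 10)) = 46080/(-36) = -1280
  a_6 = (7)(8)(-1280) / ((6 - 10)(6 + 10)) = -71680/(-64) = 1120
  a_4 = (5)(6)(1120) / ((4 - 10)(4 + 10)) = 33600/(-84) = -400
  a_2 = (3)(4)(-400) / ((2 - 10)(2 + 10)) = -4800/(-96) = 50
  a_0 = (1)(2)(50) / ((0 - 10)(0 + 10)) = 100/(-100) = -1
Hence T_10(x) = 512 x^10 - 1280 x^8 + 1120 x^6 - 400 x^4 + 50 x^2 - 1.

T_10(x); series = 512 x^10 - 1280 x^8 + 1120 x^6 - 400 x^4 + 50 x^2 - 1


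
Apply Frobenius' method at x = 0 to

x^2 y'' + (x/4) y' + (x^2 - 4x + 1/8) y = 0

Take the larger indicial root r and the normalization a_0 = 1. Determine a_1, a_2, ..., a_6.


Write in Frobenius form y'' + (p(x)/x) y' + (q(x)/x^2) y = 0:
  p(x) = 1/4,  q(x) = x^2 - 4x + 1/8.
Indicial equation: r(r-1) + (1/4) r + (1/8) = 0 -> roots r_1 = 1/2, r_2 = 1/4.
Take r = r_1 = 1/2. Let y(x) = x^r sum_{n>=0} a_n x^n with a_0 = 1.
Substitute y = x^r sum a_n x^n and match x^{r+n}. The recurrence is
  D(n) a_n - 4 a_{n-1} + 1 a_{n-2} = 0,  where D(n) = (r+n)(r+n-1) + (1/4)(r+n) + (1/8).
  a_n = [4 a_{n-1} - 1 a_{n-2}] / D(n).
Since the indicial polynomial factors as (r - r_1)(r - r_2), D(n) = (r_1 + n - r_1)(r_1 + n - r_2) = n(n + 1/4).
Evaluating step by step (a_0 = 1):
  n = 1: D(1) = 1(1 + 1/4) = 5/4; numerator = 4(1) = 4; a_1 = (4)/(5/4) = 16/5
  n = 2: D(2) = 2(2 + 1/4) = 9/2; numerator = 4(16/5) - 1(1) = 59/5; a_2 = (59/5)/(9/2) = 118/45
  n = 3: D(3) = 3(3 + 1/4) = 39/4; numerator = 4(118/45) - 1(16/5) = 328/45; a_3 = (328/45)/(39/4) = 1312/1755
  n = 4: D(4) = 4(4 + 1/4) = 17; numerator = 4(1312/1755) - 1(118/45) = 646/1755; a_4 = (646/1755)/(17) = 38/1755
  n = 5: D(5) = 5(5 + 1/4) = 105/4; numerator = 4(38/1755) - 1(1312/1755) = -232/351; a_5 = (-232/351)/(105/4) = -928/36855
  n = 6: D(6) = 6(6 + 1/4) = 75/2; numerator = 4(-928/36855) - 1(38/1755) = -902/7371; a_6 = (-902/7371)/(75/2) = -1804/552825

r = 1/2; a_0 = 1; a_1 = 16/5; a_2 = 118/45; a_3 = 1312/1755; a_4 = 38/1755; a_5 = -928/36855; a_6 = -1804/552825


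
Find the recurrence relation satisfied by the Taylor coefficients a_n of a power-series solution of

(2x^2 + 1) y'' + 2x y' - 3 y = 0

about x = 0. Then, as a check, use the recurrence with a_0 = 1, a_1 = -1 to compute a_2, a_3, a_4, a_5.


Substitute y = sum_n a_n x^n.
(1 + 2 x^2) y'' contributes (n+2)(n+1) a_{n+2} + 2 n(n-1) a_n at x^n.
2 x y'(x) contributes 2 n a_n at x^n.
-3 y(x) contributes -3 a_n at x^n.
Matching x^n: (n+2)(n+1) a_{n+2} + (2 n(n-1) + 2 n - 3) a_n = 0.
Thus a_{n+2} = (-2 n(n-1) - 2 n + 3) / ((n+1)(n+2)) * a_n.

Check with a_0 = 1, a_1 = -1 (apply the recurrence for n = 0, 1, 2, 3): a_0 = 1, a_1 = -1, a_2 = 3/2, a_3 = -1/6, a_4 = -5/8, a_5 = 1/8.

a_(n+2) = (-2 n(n-1) - 2 n + 3) / ((n+1)(n+2)) * a_n; check: a_0 = 1, a_1 = -1, a_2 = 3/2, a_3 = -1/6, a_4 = -5/8, a_5 = 1/8


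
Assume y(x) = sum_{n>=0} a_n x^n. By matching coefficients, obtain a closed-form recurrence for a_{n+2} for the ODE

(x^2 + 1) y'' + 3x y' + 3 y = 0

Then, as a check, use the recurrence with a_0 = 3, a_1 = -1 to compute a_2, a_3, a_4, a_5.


Substitute y = sum_n a_n x^n.
(1 + 1 x^2) y'' contributes (n+2)(n+1) a_{n+2} + n(n-1) a_n at x^n.
3 x y'(x) contributes 3 n a_n at x^n.
3 y(x) contributes 3 a_n at x^n.
Matching x^n: (n+2)(n+1) a_{n+2} + (n(n-1) + 3 n + 3) a_n = 0.
Thus a_{n+2} = (-n(n-1) - 3 n - 3) / ((n+1)(n+2)) * a_n.

Check with a_0 = 3, a_1 = -1 (apply the recurrence for n = 0, 1, 2, 3): a_0 = 3, a_1 = -1, a_2 = -9/2, a_3 = 1, a_4 = 33/8, a_5 = -9/10.

a_(n+2) = (-n(n-1) - 3 n - 3) / ((n+1)(n+2)) * a_n; check: a_0 = 3, a_1 = -1, a_2 = -9/2, a_3 = 1, a_4 = 33/8, a_5 = -9/10


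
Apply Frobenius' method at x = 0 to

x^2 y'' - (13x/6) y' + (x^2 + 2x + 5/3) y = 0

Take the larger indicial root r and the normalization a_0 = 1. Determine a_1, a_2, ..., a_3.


Write in Frobenius form y'' + (p(x)/x) y' + (q(x)/x^2) y = 0:
  p(x) = -13/6,  q(x) = x^2 + 2x + 5/3.
Indicial equation: r(r-1) + (-13/6) r + (5/3) = 0 -> roots r_1 = 5/2, r_2 = 2/3.
Take r = r_1 = 5/2. Let y(x) = x^r sum_{n>=0} a_n x^n with a_0 = 1.
Substitute y = x^r sum a_n x^n and match x^{r+n}. The recurrence is
  D(n) a_n + 2 a_{n-1} + 1 a_{n-2} = 0,  where D(n) = (r+n)(r+n-1) + (-13/6)(r+n) + (5/3).
  a_n = [-2 a_{n-1} - 1 a_{n-2}] / D(n).
Since the indicial polynomial factors as (r - r_1)(r - r_2), D(n) = (r_1 + n - r_1)(r_1 + n - r_2) = n(n + 11/6).
Evaluating step by step (a_0 = 1):
  n = 1: D(1) = 1(1 + 11/6) = 17/6; numerator = -2(1) = -2; a_1 = (-2)/(17/6) = -12/17
  n = 2: D(2) = 2(2 + 11/6) = 23/3; numerator = -2(-12/17) - 1(1) = 7/17; a_2 = (7/17)/(23/3) = 21/391
  n = 3: D(3) = 3(3 + 11/6) = 29/2; numerator = -2(21/391) - 1(-12/17) = 234/391; a_3 = (234/391)/(29/2) = 468/11339

r = 5/2; a_0 = 1; a_1 = -12/17; a_2 = 21/391; a_3 = 468/11339


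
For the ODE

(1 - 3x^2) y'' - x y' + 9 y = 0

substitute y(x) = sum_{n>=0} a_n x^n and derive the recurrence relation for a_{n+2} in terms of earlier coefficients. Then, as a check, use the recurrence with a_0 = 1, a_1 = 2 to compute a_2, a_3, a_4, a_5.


Substitute y = sum_n a_n x^n.
(1 - 3 x^2) y'' contributes (n+2)(n+1) a_{n+2} - 3 n(n-1) a_n at x^n.
-x y'(x) contributes -n a_n at x^n.
9 y(x) contributes 9 a_n at x^n.
Matching x^n: (n+2)(n+1) a_{n+2} + (-3 n(n-1) - n + 9) a_n = 0.
Thus a_{n+2} = (3 n(n-1) + n - 9) / ((n+1)(n+2)) * a_n.

Check with a_0 = 1, a_1 = 2 (apply the recurrence for n = 0, 1, 2, 3): a_0 = 1, a_1 = 2, a_2 = -9/2, a_3 = -8/3, a_4 = 3/8, a_5 = -8/5.

a_(n+2) = (3 n(n-1) + n - 9) / ((n+1)(n+2)) * a_n; check: a_0 = 1, a_1 = 2, a_2 = -9/2, a_3 = -8/3, a_4 = 3/8, a_5 = -8/5


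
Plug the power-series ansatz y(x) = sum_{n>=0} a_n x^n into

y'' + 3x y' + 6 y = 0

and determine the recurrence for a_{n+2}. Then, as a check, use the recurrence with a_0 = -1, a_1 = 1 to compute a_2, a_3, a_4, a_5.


Substitute y = sum_n a_n x^n.
y''(x) has coefficient (n+2)(n+1) a_{n+2} at x^n;
3 x y'(x) has coefficient 3 n a_n at x^n (shift);
6 y(x) has coefficient 6 a_n at x^n.
Matching x^n: (n+2)(n+1) a_{n+2} + (3n + 6) a_n = 0.
Thus a_{n+2} = (-3n - 6) / ((n+1)(n+2)) * a_n.

Check with a_0 = -1, a_1 = 1 (apply the recurrence for n = 0, 1, 2, 3): a_0 = -1, a_1 = 1, a_2 = 3, a_3 = -3/2, a_4 = -3, a_5 = 9/8.

a_(n+2) = (-3n - 6) / ((n+1)(n+2)) * a_n; check: a_0 = -1, a_1 = 1, a_2 = 3, a_3 = -3/2, a_4 = -3, a_5 = 9/8


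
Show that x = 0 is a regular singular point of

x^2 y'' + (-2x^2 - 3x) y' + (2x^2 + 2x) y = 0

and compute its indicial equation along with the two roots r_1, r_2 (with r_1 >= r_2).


Divide by x^2 to reach normal form y'' + P_1(x) y' + P_2(x) y = 0 with P_1(x) = -2 - 3/x and P_2(x) = 2 + 2/x.
x = 0 is a singular point because the y'-coefficient -2 - 3/x has a pole at x = 0 and the y-coefficient 2 + 2/x has a pole at x = 0.
It is a regular singular point because x P_1(x) = p(x) = -2x - 3 and x^2 P_2(x) = q(x) = 2x^2 + 2x are polynomials, hence analytic at x = 0.
p(0) = -3,  q(0) = 0.
Indicial equation: r(r-1) + p(0) r + q(0) = 0, i.e. r^2 + (p(0) - 1) r + q(0) = 0, i.e. r^2 - 4 r = 0.
Discriminant: (-4)^2 - 4(0) = 16, so r = (4 ± 4)/2.
Solving: r_1 = 4, r_2 = 0.

indicial: r^2 - 4 r = 0; roots r_1 = 4, r_2 = 0


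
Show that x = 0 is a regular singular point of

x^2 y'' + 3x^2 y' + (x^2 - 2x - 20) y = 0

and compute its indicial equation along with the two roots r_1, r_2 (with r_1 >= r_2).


Divide by x^2 to reach normal form y'' + P_1(x) y' + P_2(x) y = 0 with P_1(x) = 3 and P_2(x) = 1 - 2/x - 20/x^2.
x = 0 is a singular point because the y-coefficient 1 - 2/x - 20/x^2 has a pole at x = 0.
It is a regular singular point because x P_1(x) = p(x) = 3x and x^2 P_2(x) = q(x) = x^2 - 2x - 20 are polynomials, hence analytic at x = 0.
p(0) = 0,  q(0) = -20.
Indicial equation: r(r-1) + p(0) r + q(0) = 0, i.e. r^2 + (p(0) - 1) r + q(0) = 0, i.e. r^2 - 1 r - 20 = 0.
Discriminant: (-1)^2 - 4(-20) = 81, so r = (1 ± 9)/2.
Solving: r_1 = 5, r_2 = -4.

indicial: r^2 - 1 r - 20 = 0; roots r_1 = 5, r_2 = -4


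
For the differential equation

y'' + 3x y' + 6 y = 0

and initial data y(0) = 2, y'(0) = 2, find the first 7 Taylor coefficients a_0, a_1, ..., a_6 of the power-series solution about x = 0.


Ansatz: y(x) = sum_{n>=0} a_n x^n, so y'(x) = sum_{n>=1} n a_n x^(n-1) and y''(x) = sum_{n>=2} n(n-1) a_n x^(n-2).
Substitute into P(x) y'' + Q(x) y' + R(x) y = 0 with P(x) = 1, Q(x) = 3x, R(x) = 6, and match powers of x.
Initial conditions: a_0 = 2, a_1 = 2.
Setting the coefficient of each power of x to zero and solving order by order (substituting the coefficients already found):
  x^0: 2 a_2 + 6 a_0 = 0  ->  2 a_2 = -6 a_0 = -12  ->  a_2 = -6
  x^1: 6 a_3 + 9 a_1 = 0  ->  6 a_3 = -9 a_1 = -18  ->  a_3 = -3
  x^2: 12 a_4 + 12 a_2 = 0  ->  12 a_4 = -12 a_2 = 72  ->  a_4 = 6
  x^3: 20 a_5 + 15 a_3 = 0  ->  20 a_5 = -15 a_3 = 45  ->  a_5 = 9/4
  x^4: 30 a_6 + 18 a_4 = 0  ->  30 a_6 = -18 a_4 = -108  ->  a_6 = -18/5
Truncated series: y(x) = 2 + 2 x - 6 x^2 - 3 x^3 + 6 x^4 + (9/4) x^5 - (18/5) x^6 + O(x^7).

a_0 = 2; a_1 = 2; a_2 = -6; a_3 = -3; a_4 = 6; a_5 = 9/4; a_6 = -18/5


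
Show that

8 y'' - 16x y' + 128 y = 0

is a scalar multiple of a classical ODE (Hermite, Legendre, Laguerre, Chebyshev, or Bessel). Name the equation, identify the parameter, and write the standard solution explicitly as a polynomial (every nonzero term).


All three coefficients share the factor 8; dividing through by 8 gives  y'' - 2x y' + 16 y = 0.
This matches the Hermite equation y'' - 2x y' + 2n y = 0 with 2n = 16, so n = 8; the polynomial solution is H_8(x).
With y = sum_k a_k x^k, matching x^k gives (k+2)(k+1) a_{k+2} = 2(k - n) a_k = 2(k - 8) a_k. The right side vanishes at k = 8, so the series with the parity of 8 terminates at degree 8.
Standard normalization: leading coefficient of H_n is 2^n, so a_8 = 2^8 = 256. Work downward with a_k = (k+1)(k+2) a_{k+2} / (2(k - n)):
  a_6 = (7)(8)(256) / (2(6 - 8)) = 14336/(-4) = -3584
  a_4 = (5)(6)(-3584) / (2(4 - 8)) = -107520/(-8) = 13440
  a_2 = (3)(4)(13440) / (2(2 - 8)) = 161280/(-12) = -13440
  a_0 = (1)(2)(-13440) / (2(0 - 8)) = -26880/(-16) = 1680
Hence H_8(x) = 256 x^8 - 3584 x^6 + 13440 x^4 - 13440 x^2 + 1680.

H_8(x); series = 256 x^8 - 3584 x^6 + 13440 x^4 - 13440 x^2 + 1680


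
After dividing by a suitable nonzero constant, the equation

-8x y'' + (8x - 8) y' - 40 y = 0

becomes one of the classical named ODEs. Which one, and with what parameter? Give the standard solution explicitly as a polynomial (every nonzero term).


All three coefficients share the factor -8; dividing through by -8 gives  x y'' + (1 - x) y' + 5 y = 0.
This matches the Laguerre equation x y'' + (1 - x) y' + n y = 0 with n = 5; the polynomial solution is L_5(x).
With y = sum_k a_k x^k, matching x^k gives (k+1)k a_{k+1} + (k+1) a_{k+1} - k a_k + n a_k = 0, i.e. (k+1)^2 a_{k+1} = (k - n) a_k = (k - 5) a_k. The right side vanishes at k = 5, so the series terminates at degree 5.
Standard normalization L_n(0) = 1 gives a_0 = 1. Work upward with a_{k+1} = (k - 5) a_k / (k+1)^2:
  a_1 = (0 - 5)(1) / 1^2 = -5/1 = -5
  a_2 = (1 - 5)(-5) / 2^2 = 20/4 = 5
  a_3 = (2 - 5)(5) / 3^2 = -15/9 = -5/3
  a_4 = (3 - 5)(-5/3) / 4^2 = (10/3)/16 = 5/24
  a_5 = (4 - 5)(5/24) / 5^2 = (-5/24)/25 = -1/120
Hence L_5(x) = -x^5/120 + 5 x^4/24 - 5 x^3/3 + 5 x^2 - 5 x + 1.

L_5(x); series = -x^5/120 + 5 x^4/24 - 5 x^3/3 + 5 x^2 - 5 x + 1


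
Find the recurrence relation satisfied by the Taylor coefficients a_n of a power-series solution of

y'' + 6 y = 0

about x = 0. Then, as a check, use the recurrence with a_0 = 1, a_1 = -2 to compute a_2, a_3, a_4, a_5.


Substitute y = sum_n a_n x^n into y'' + (const) y = 0.
y''(x) = sum_{n>=0} (n+2)(n+1) a_{n+2} x^n.
The ODE becomes sum_n [(n+2)(n+1) a_{n+2} + 6 a_n] x^n = 0.
Setting each coefficient to zero gives the recurrence:
  (n+2)(n+1) a_{n+2} + 6 a_n = 0,
  a_{n+2} = -6 / ((n+1)(n+2)) a_n.

Check with a_0 = 1, a_1 = -2 (apply the recurrence for n = 0, 1, 2, 3): a_0 = 1, a_1 = -2, a_2 = -3, a_3 = 2, a_4 = 3/2, a_5 = -3/5.

a_{n+2} = -6/((n+1)(n+2)) * a_n; check: a_0 = 1, a_1 = -2, a_2 = -3, a_3 = 2, a_4 = 3/2, a_5 = -3/5


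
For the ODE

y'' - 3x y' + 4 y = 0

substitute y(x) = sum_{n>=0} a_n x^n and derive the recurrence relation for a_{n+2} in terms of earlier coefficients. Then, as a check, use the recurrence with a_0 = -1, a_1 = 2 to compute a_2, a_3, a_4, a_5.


Substitute y = sum_n a_n x^n.
y''(x) has coefficient (n+2)(n+1) a_{n+2} at x^n;
-3 x y'(x) has coefficient -3 n a_n at x^n (shift);
4 y(x) has coefficient 4 a_n at x^n.
Matching x^n: (n+2)(n+1) a_{n+2} + (-3n + 4) a_n = 0.
Thus a_{n+2} = (3n - 4) / ((n+1)(n+2)) * a_n.

Check with a_0 = -1, a_1 = 2 (apply the recurrence for n = 0, 1, 2, 3): a_0 = -1, a_1 = 2, a_2 = 2, a_3 = -1/3, a_4 = 1/3, a_5 = -1/12.

a_(n+2) = (3n - 4) / ((n+1)(n+2)) * a_n; check: a_0 = -1, a_1 = 2, a_2 = 2, a_3 = -1/3, a_4 = 1/3, a_5 = -1/12


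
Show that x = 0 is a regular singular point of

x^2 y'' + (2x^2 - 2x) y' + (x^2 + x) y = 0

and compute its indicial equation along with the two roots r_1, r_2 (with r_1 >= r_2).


Divide by x^2 to reach normal form y'' + P_1(x) y' + P_2(x) y = 0 with P_1(x) = 2 - 2/x and P_2(x) = 1 + 1/x.
x = 0 is a singular point because the y'-coefficient 2 - 2/x has a pole at x = 0 and the y-coefficient 1 + 1/x has a pole at x = 0.
It is a regular singular point because x P_1(x) = p(x) = 2x - 2 and x^2 P_2(x) = q(x) = x^2 + x are polynomials, hence analytic at x = 0.
p(0) = -2,  q(0) = 0.
Indicial equation: r(r-1) + p(0) r + q(0) = 0, i.e. r^2 + (p(0) - 1) r + q(0) = 0, i.e. r^2 - 3 r = 0.
Discriminant: (-3)^2 - 4(0) = 9, so r = (3 ± 3)/2.
Solving: r_1 = 3, r_2 = 0.

indicial: r^2 - 3 r = 0; roots r_1 = 3, r_2 = 0


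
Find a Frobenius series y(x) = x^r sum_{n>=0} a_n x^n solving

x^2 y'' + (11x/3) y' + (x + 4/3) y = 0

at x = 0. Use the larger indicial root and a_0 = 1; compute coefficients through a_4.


Write in Frobenius form y'' + (p(x)/x) y' + (q(x)/x^2) y = 0:
  p(x) = 11/3,  q(x) = x + 4/3.
Indicial equation: r(r-1) + (11/3) r + (4/3) = 0 -> roots r_1 = -2/3, r_2 = -2.
Take r = r_1 = -2/3. Let y(x) = x^r sum_{n>=0} a_n x^n with a_0 = 1.
Substitute y = x^r sum a_n x^n and match x^{r+n}. The recurrence is
  D(n) a_n + 1 a_{n-1} = 0,  where D(n) = (r+n)(r+n-1) + (11/3)(r+n) + (4/3).
  a_n = -1 / D(n) * a_{n-1}.
Since the indicial polynomial factors as (r - r_1)(r - r_2), D(n) = (r_1 + n - r_1)(r_1 + n - r_2) = n(n + 4/3).
Evaluating step by step (a_0 = 1):
  n = 1: D(1) = 1(1 + 4/3) = 7/3; numerator = -1(1) = -1; a_1 = (-1)/(7/3) = -3/7
  n = 2: D(2) = 2(2 + 4/3) = 20/3; numerator = -1(-3/7) = 3/7; a_2 = (3/7)/(20/3) = 9/140
  n = 3: D(3) = 3(3 + 4/3) = 13; numerator = -1(9/140) = -9/140; a_3 = (-9/140)/(13) = -9/1820
  n = 4: D(4) = 4(4 + 4/3) = 64/3; numerator = -1(-9/1820) = 9/1820; a_4 = (9/1820)/(64/3) = 27/116480

r = -2/3; a_0 = 1; a_1 = -3/7; a_2 = 9/140; a_3 = -9/1820; a_4 = 27/116480


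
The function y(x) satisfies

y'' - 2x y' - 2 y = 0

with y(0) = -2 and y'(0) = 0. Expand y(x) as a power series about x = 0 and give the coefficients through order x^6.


Ansatz: y(x) = sum_{n>=0} a_n x^n, so y'(x) = sum_{n>=1} n a_n x^(n-1) and y''(x) = sum_{n>=2} n(n-1) a_n x^(n-2).
Substitute into P(x) y'' + Q(x) y' + R(x) y = 0 with P(x) = 1, Q(x) = -2x, R(x) = -2, and match powers of x.
Initial conditions: a_0 = -2, a_1 = 0.
Setting the coefficient of each power of x to zero and solving order by order (substituting the coefficients already found):
  x^0: 2 a_2 - 2 a_0 = 0  ->  2 a_2 = 2 a_0 = -4  ->  a_2 = -2
  x^1: 6 a_3 - 4 a_1 = 0  ->  6 a_3 = 4 a_1 = 0  ->  a_3 = 0
  x^2: 12 a_4 - 6 a_2 = 0  ->  12 a_4 = 6 a_2 = -12  ->  a_4 = -1
  x^3: 20 a_5 - 8 a_3 = 0  ->  20 a_5 = 8 a_3 = 0  ->  a_5 = 0
  x^4: 30 a_6 - 10 a_4 = 0  ->  30 a_6 = 10 a_4 = -10  ->  a_6 = -1/3
Truncated series: y(x) = -2 - 2 x^2 - x^4 - (1/3) x^6 + O(x^7).

a_0 = -2; a_1 = 0; a_2 = -2; a_3 = 0; a_4 = -1; a_5 = 0; a_6 = -1/3


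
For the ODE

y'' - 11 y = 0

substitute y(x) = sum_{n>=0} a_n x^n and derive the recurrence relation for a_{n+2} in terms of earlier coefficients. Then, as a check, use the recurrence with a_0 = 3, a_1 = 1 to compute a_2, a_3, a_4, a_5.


Substitute y = sum_n a_n x^n into y'' + (const) y = 0.
y''(x) = sum_{n>=0} (n+2)(n+1) a_{n+2} x^n.
The ODE becomes sum_n [(n+2)(n+1) a_{n+2} - 11 a_n] x^n = 0.
Setting each coefficient to zero gives the recurrence:
  (n+2)(n+1) a_{n+2} - 11 a_n = 0,
  a_{n+2} = 11 / ((n+1)(n+2)) a_n.

Check with a_0 = 3, a_1 = 1 (apply the recurrence for n = 0, 1, 2, 3): a_0 = 3, a_1 = 1, a_2 = 33/2, a_3 = 11/6, a_4 = 121/8, a_5 = 121/120.

a_{n+2} = 11/((n+1)(n+2)) * a_n; check: a_0 = 3, a_1 = 1, a_2 = 33/2, a_3 = 11/6, a_4 = 121/8, a_5 = 121/120


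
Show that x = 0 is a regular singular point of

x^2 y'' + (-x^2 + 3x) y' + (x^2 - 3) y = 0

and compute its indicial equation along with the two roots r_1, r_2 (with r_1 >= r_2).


Divide by x^2 to reach normal form y'' + P_1(x) y' + P_2(x) y = 0 with P_1(x) = -1 + 3/x and P_2(x) = 1 - 3/x^2.
x = 0 is a singular point because the y'-coefficient -1 + 3/x has a pole at x = 0 and the y-coefficient 1 - 3/x^2 has a pole at x = 0.
It is a regular singular point because x P_1(x) = p(x) = 3 - x and x^2 P_2(x) = q(x) = x^2 - 3 are polynomials, hence analytic at x = 0.
p(0) = 3,  q(0) = -3.
Indicial equation: r(r-1) + p(0) r + q(0) = 0, i.e. r^2 + (p(0) - 1) r + q(0) = 0, i.e. r^2 + 2 r - 3 = 0.
Discriminant: (2)^2 - 4(-3) = 16, so r = (-2 ± 4)/2.
Solving: r_1 = 1, r_2 = -3.

indicial: r^2 + 2 r - 3 = 0; roots r_1 = 1, r_2 = -3


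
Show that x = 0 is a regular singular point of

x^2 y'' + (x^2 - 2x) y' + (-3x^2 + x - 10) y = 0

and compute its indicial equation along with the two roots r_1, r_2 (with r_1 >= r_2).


Divide by x^2 to reach normal form y'' + P_1(x) y' + P_2(x) y = 0 with P_1(x) = 1 - 2/x and P_2(x) = -3 + 1/x - 10/x^2.
x = 0 is a singular point because the y'-coefficient 1 - 2/x has a pole at x = 0 and the y-coefficient -3 + 1/x - 10/x^2 has a pole at x = 0.
It is a regular singular point because x P_1(x) = p(x) = x - 2 and x^2 P_2(x) = q(x) = -3x^2 + x - 10 are polynomials, hence analytic at x = 0.
p(0) = -2,  q(0) = -10.
Indicial equation: r(r-1) + p(0) r + q(0) = 0, i.e. r^2 + (p(0) - 1) r + q(0) = 0, i.e. r^2 - 3 r - 10 = 0.
Discriminant: (-3)^2 - 4(-10) = 49, so r = (3 ± 7)/2.
Solving: r_1 = 5, r_2 = -2.

indicial: r^2 - 3 r - 10 = 0; roots r_1 = 5, r_2 = -2


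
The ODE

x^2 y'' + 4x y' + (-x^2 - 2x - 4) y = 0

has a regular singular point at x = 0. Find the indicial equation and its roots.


Divide by x^2 to reach normal form y'' + P_1(x) y' + P_2(x) y = 0 with P_1(x) = 4/x and P_2(x) = -1 - 2/x - 4/x^2.
x = 0 is a singular point because the y'-coefficient 4/x has a pole at x = 0 and the y-coefficient -1 - 2/x - 4/x^2 has a pole at x = 0.
It is a regular singular point because x P_1(x) = p(x) = 4 and x^2 P_2(x) = q(x) = -x^2 - 2x - 4 are polynomials, hence analytic at x = 0.
p(0) = 4,  q(0) = -4.
Indicial equation: r(r-1) + p(0) r + q(0) = 0, i.e. r^2 + (p(0) - 1) r + q(0) = 0, i.e. r^2 + 3 r - 4 = 0.
Discriminant: (3)^2 - 4(-4) = 25, so r = (-3 ± 5)/2.
Solving: r_1 = 1, r_2 = -4.

indicial: r^2 + 3 r - 4 = 0; roots r_1 = 1, r_2 = -4


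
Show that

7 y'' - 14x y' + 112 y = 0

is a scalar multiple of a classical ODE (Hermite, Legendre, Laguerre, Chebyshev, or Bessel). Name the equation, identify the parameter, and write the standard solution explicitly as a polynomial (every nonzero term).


All three coefficients share the factor 7; dividing through by 7 gives  y'' - 2x y' + 16 y = 0.
This matches the Hermite equation y'' - 2x y' + 2n y = 0 with 2n = 16, so n = 8; the polynomial solution is H_8(x).
With y = sum_k a_k x^k, matching x^k gives (k+2)(k+1) a_{k+2} = 2(k - n) a_k = 2(k - 8) a_k. The right side vanishes at k = 8, so the series with the parity of 8 terminates at degree 8.
Standard normalization: leading coefficient of H_n is 2^n, so a_8 = 2^8 = 256. Work downward with a_k = (k+1)(k+2) a_{k+2} / (2(k - n)):
  a_6 = (7)(8)(256) / (2(6 - 8)) = 14336/(-4) = -3584
  a_4 = (5)(6)(-3584) / (2(4 - 8)) = -107520/(-8) = 13440
  a_2 = (3)(4)(13440) / (2(2 - 8)) = 161280/(-12) = -13440
  a_0 = (1)(2)(-13440) / (2(0 - 8)) = -26880/(-16) = 1680
Hence H_8(x) = 256 x^8 - 3584 x^6 + 13440 x^4 - 13440 x^2 + 1680.

H_8(x); series = 256 x^8 - 3584 x^6 + 13440 x^4 - 13440 x^2 + 1680


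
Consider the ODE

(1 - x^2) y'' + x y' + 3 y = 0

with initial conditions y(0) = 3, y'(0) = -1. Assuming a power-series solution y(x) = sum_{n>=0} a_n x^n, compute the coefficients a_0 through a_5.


Ansatz: y(x) = sum_{n>=0} a_n x^n, so y'(x) = sum_{n>=1} n a_n x^(n-1) and y''(x) = sum_{n>=2} n(n-1) a_n x^(n-2).
Substitute into P(x) y'' + Q(x) y' + R(x) y = 0 with P(x) = 1 - x^2, Q(x) = x, R(x) = 3, and match powers of x.
Initial conditions: a_0 = 3, a_1 = -1.
Setting the coefficient of each power of x to zero and solving order by order (substituting the coefficients already found):
  x^0: 2 a_2 + 3 a_0 = 0  ->  2 a_2 = -3 a_0 = -9  ->  a_2 = -9/2
  x^1: 6 a_3 + 4 a_1 = 0  ->  6 a_3 = -4 a_1 = 4  ->  a_3 = 2/3
  x^2: 12 a_4 + 3 a_2 = 0  ->  12 a_4 = -3 a_2 = 27/2  ->  a_4 = 9/8
  x^3: 20 a_5 = 0  ->  a_5 = 0
Truncated series: y(x) = 3 - x - (9/2) x^2 + (2/3) x^3 + (9/8) x^4 + O(x^6).

a_0 = 3; a_1 = -1; a_2 = -9/2; a_3 = 2/3; a_4 = 9/8; a_5 = 0


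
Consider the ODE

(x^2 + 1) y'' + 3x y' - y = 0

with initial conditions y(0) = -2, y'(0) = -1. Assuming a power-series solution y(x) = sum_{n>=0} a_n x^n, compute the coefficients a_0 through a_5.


Ansatz: y(x) = sum_{n>=0} a_n x^n, so y'(x) = sum_{n>=1} n a_n x^(n-1) and y''(x) = sum_{n>=2} n(n-1) a_n x^(n-2).
Substitute into P(x) y'' + Q(x) y' + R(x) y = 0 with P(x) = x^2 + 1, Q(x) = 3x, R(x) = -1, and match powers of x.
Initial conditions: a_0 = -2, a_1 = -1.
Setting the coefficient of each power of x to zero and solving order by order (substituting the coefficients already found):
  x^0: 2 a_2 - a_0 = 0  ->  2 a_2 = a_0 = -2  ->  a_2 = -1
  x^1: 6 a_3 + 2 a_1 = 0  ->  6 a_3 = -2 a_1 = 2  ->  a_3 = 1/3
  x^2: 12 a_4 + 7 a_2 = 0  ->  12 a_4 = -7 a_2 = 7  ->  a_4 = 7/12
  x^3: 20 a_5 + 14 a_3 = 0  ->  20 a_5 = -14 a_3 = -14/3  ->  a_5 = -7/30
Truncated series: y(x) = -2 - x - x^2 + (1/3) x^3 + (7/12) x^4 - (7/30) x^5 + O(x^6).

a_0 = -2; a_1 = -1; a_2 = -1; a_3 = 1/3; a_4 = 7/12; a_5 = -7/30


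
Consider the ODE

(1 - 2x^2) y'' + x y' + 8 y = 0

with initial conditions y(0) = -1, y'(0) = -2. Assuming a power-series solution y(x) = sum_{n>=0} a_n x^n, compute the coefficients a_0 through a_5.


Ansatz: y(x) = sum_{n>=0} a_n x^n, so y'(x) = sum_{n>=1} n a_n x^(n-1) and y''(x) = sum_{n>=2} n(n-1) a_n x^(n-2).
Substitute into P(x) y'' + Q(x) y' + R(x) y = 0 with P(x) = 1 - 2x^2, Q(x) = x, R(x) = 8, and match powers of x.
Initial conditions: a_0 = -1, a_1 = -2.
Setting the coefficient of each power of x to zero and solving order by order (substituting the coefficients already found):
  x^0: 2 a_2 + 8 a_0 = 0  ->  2 a_2 = -8 a_0 = 8  ->  a_2 = 4
  x^1: 6 a_3 + 9 a_1 = 0  ->  6 a_3 = -9 a_1 = 18  ->  a_3 = 3
  x^2: 12 a_4 + 6 a_2 = 0  ->  12 a_4 = -6 a_2 = -24  ->  a_4 = -2
  x^3: 20 a_5 - a_3 = 0  ->  20 a_5 = a_3 = 3  ->  a_5 = 3/20
Truncated series: y(x) = -1 - 2 x + 4 x^2 + 3 x^3 - 2 x^4 + (3/20) x^5 + O(x^6).

a_0 = -1; a_1 = -2; a_2 = 4; a_3 = 3; a_4 = -2; a_5 = 3/20


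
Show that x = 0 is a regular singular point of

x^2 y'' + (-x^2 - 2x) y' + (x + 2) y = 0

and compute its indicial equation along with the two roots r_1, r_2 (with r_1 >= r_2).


Divide by x^2 to reach normal form y'' + P_1(x) y' + P_2(x) y = 0 with P_1(x) = -1 - 2/x and P_2(x) = 1/x + 2/x^2.
x = 0 is a singular point because the y'-coefficient -1 - 2/x has a pole at x = 0 and the y-coefficient 1/x + 2/x^2 has a pole at x = 0.
It is a regular singular point because x P_1(x) = p(x) = -x - 2 and x^2 P_2(x) = q(x) = x + 2 are polynomials, hence analytic at x = 0.
p(0) = -2,  q(0) = 2.
Indicial equation: r(r-1) + p(0) r + q(0) = 0, i.e. r^2 + (p(0) - 1) r + q(0) = 0, i.e. r^2 - 3 r + 2 = 0.
Discriminant: (-3)^2 - 4(2) = 1, so r = (3 ± 1)/2.
Solving: r_1 = 2, r_2 = 1.

indicial: r^2 - 3 r + 2 = 0; roots r_1 = 2, r_2 = 1


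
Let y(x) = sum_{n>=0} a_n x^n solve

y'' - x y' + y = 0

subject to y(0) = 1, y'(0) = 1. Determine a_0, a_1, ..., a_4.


Ansatz: y(x) = sum_{n>=0} a_n x^n, so y'(x) = sum_{n>=1} n a_n x^(n-1) and y''(x) = sum_{n>=2} n(n-1) a_n x^(n-2).
Substitute into P(x) y'' + Q(x) y' + R(x) y = 0 with P(x) = 1, Q(x) = -x, R(x) = 1, and match powers of x.
Initial conditions: a_0 = 1, a_1 = 1.
Setting the coefficient of each power of x to zero and solving order by order (substituting the coefficients already found):
  x^0: 2 a_2 + a_0 = 0  ->  2 a_2 = -a_0 = -1  ->  a_2 = -1/2
  x^1: 6 a_3 = 0  ->  a_3 = 0
  x^2: 12 a_4 - a_2 = 0  ->  12 a_4 = a_2 = -1/2  ->  a_4 = -1/24
Truncated series: y(x) = 1 + x - (1/2) x^2 - (1/24) x^4 + O(x^5).

a_0 = 1; a_1 = 1; a_2 = -1/2; a_3 = 0; a_4 = -1/24


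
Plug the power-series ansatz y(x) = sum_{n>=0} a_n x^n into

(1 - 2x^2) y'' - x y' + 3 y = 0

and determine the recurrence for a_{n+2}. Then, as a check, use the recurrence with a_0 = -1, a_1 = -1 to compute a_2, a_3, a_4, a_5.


Substitute y = sum_n a_n x^n.
(1 - 2 x^2) y'' contributes (n+2)(n+1) a_{n+2} - 2 n(n-1) a_n at x^n.
-x y'(x) contributes -n a_n at x^n.
3 y(x) contributes 3 a_n at x^n.
Matching x^n: (n+2)(n+1) a_{n+2} + (-2 n(n-1) - n + 3) a_n = 0.
Thus a_{n+2} = (2 n(n-1) + n - 3) / ((n+1)(n+2)) * a_n.

Check with a_0 = -1, a_1 = -1 (apply the recurrence for n = 0, 1, 2, 3): a_0 = -1, a_1 = -1, a_2 = 3/2, a_3 = 1/3, a_4 = 3/8, a_5 = 1/5.

a_(n+2) = (2 n(n-1) + n - 3) / ((n+1)(n+2)) * a_n; check: a_0 = -1, a_1 = -1, a_2 = 3/2, a_3 = 1/3, a_4 = 3/8, a_5 = 1/5


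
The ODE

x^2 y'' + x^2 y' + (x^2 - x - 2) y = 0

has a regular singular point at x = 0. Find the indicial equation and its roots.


Divide by x^2 to reach normal form y'' + P_1(x) y' + P_2(x) y = 0 with P_1(x) = 1 and P_2(x) = 1 - 1/x - 2/x^2.
x = 0 is a singular point because the y-coefficient 1 - 1/x - 2/x^2 has a pole at x = 0.
It is a regular singular point because x P_1(x) = p(x) = x and x^2 P_2(x) = q(x) = x^2 - x - 2 are polynomials, hence analytic at x = 0.
p(0) = 0,  q(0) = -2.
Indicial equation: r(r-1) + p(0) r + q(0) = 0, i.e. r^2 + (p(0) - 1) r + q(0) = 0, i.e. r^2 - 1 r - 2 = 0.
Discriminant: (-1)^2 - 4(-2) = 9, so r = (1 ± 3)/2.
Solving: r_1 = 2, r_2 = -1.

indicial: r^2 - 1 r - 2 = 0; roots r_1 = 2, r_2 = -1
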